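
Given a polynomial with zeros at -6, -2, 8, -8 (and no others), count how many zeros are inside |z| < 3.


Step 1: Check each root:
  z = -6: |-6| = 6 >= 3
  z = -2: |-2| = 2 < 3
  z = 8: |8| = 8 >= 3
  z = -8: |-8| = 8 >= 3
Step 2: Count = 1

1


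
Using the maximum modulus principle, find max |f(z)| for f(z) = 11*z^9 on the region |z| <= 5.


Step 1: On |z| = 5, |f(z)| = 11 * |z|^9 = 11 * 5^9
Step 2: By maximum modulus principle, maximum is on boundary.
Step 3: Maximum = 11 * 1953125 = 21484375

21484375


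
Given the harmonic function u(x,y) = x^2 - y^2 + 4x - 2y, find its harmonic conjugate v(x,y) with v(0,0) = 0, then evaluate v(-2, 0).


Step 1: v_x = -u_y = 2y + 2
Step 2: v_y = u_x = 2x + 4
Step 3: v = 2xy + 2x + 4y + C
Step 4: v(0,0) = 0 => C = 0
Step 5: v(-2, 0) = -4

-4


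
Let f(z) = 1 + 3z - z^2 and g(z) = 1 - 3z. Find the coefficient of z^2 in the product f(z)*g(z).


Step 1: z^2 term in f*g comes from: (1)*(0) + (3z)*(-3z) + (-z^2)*(1)
Step 2: = 0 - 9 - 1
Step 3: = -10

-10


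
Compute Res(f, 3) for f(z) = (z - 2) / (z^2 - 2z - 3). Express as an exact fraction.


Step 1: Q(z) = z^2 - 2z - 3 = (z - 3)(z + 1)
Step 2: Q'(z) = 2z - 2
Step 3: Q'(3) = 4, P(3) = 1
Step 4: Res = P(3)/Q'(3) = 1/4 = 1/4

1/4


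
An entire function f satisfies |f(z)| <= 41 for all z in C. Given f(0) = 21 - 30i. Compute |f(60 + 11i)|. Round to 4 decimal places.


Step 1: By Liouville's theorem, a bounded entire function is constant.
Step 2: f(z) = f(0) = 21 - 30i for all z.
Step 3: |f(w)| = |21 - 30i| = sqrt(441 + 900)
Step 4: = 36.6197

36.6197


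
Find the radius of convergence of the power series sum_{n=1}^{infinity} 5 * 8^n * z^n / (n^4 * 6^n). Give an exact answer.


Step 1: General term a_n = 5 * 8^n / (n^4 * 6^n)
Step 2: By the root test, |a_n|^(1/n) = 5^(1/n) * 8 / (n^(4/n) * 6) -> 8/6 as n -> infinity (since 5^(1/n) -> 1 and n^(4/n) -> 1)
Step 3: R = 1/lim|a_n|^(1/n) = 6/8 = 3/4

3/4


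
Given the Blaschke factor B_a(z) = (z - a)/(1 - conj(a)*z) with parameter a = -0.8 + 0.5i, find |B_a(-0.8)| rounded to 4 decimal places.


Step 1: Numerator z0 - a = -0.8 - (-0.8 + 0.5i) = 0 - 0.5i
Step 2: Denominator 1 - conj(a)*z0 = 1 - (-0.8 - 0.5i)*(-0.8) = 0.36 - 0.4i
Step 3: |z0 - a|^2 = 0^2 + (-0.5)^2 = 0.25; |1 - conj(a)*z0|^2 = 0.36^2 + (-0.4)^2 = 0.2896
Step 4: |B_a(-0.8)| = sqrt(0.25 / 0.2896) = sqrt(0.86326)
Step 5: = 0.9291

0.9291


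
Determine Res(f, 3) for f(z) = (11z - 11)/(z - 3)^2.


Step 1: Pole of order 2 at z = 3
Step 2: Res = lim d/dz [(z - 3)^2 * f(z)] as z -> 3
Step 3: (z - 3)^2 * f(z) = 11z - 11
Step 4: d/dz[11z - 11] = 11

11


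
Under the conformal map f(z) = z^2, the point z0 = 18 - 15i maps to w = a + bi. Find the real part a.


Step 1: z0 = 18 - 15i
Step 2: z0^2 = 18^2 - (-15)^2 - 540i
Step 3: real part = 324 - 225 = 99

99


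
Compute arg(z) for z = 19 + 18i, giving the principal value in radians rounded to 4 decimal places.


Step 1: z = 19 + 18i
Step 2: arg(z) = atan2(18, 19)
Step 3: arg(z) = 0.7584

0.7584


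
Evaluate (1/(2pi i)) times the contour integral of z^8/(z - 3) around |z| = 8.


Step 1: f(z) = z^8, a = 3 is inside |z| = 8
Step 2: By Cauchy integral formula: (1/(2pi*i)) * integral = f(a)
Step 3: f(3) = 3^8 = 6561

6561


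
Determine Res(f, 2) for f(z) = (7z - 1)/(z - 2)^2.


Step 1: Pole of order 2 at z = 2
Step 2: Res = lim d/dz [(z - 2)^2 * f(z)] as z -> 2
Step 3: (z - 2)^2 * f(z) = 7z - 1
Step 4: d/dz[7z - 1] = 7

7


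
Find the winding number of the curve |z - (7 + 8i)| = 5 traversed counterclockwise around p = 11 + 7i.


Step 1: Center c = (7, 8), radius = 5
Step 2: |p - c|^2 = 4^2 + (-1)^2 = 17
Step 3: r^2 = 25
Step 4: |p-c| < r so winding number = 1

1


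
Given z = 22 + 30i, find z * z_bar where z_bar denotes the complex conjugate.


Step 1: conj(z) = 22 - 30i
Step 2: z * conj(z) = 22^2 + 30^2
Step 3: = 484 + 900 = 1384

1384


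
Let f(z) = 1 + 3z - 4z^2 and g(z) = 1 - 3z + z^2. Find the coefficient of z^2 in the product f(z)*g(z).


Step 1: z^2 term in f*g comes from: (1)*(z^2) + (3z)*(-3z) + (-4z^2)*(1)
Step 2: = 1 - 9 - 4
Step 3: = -12

-12


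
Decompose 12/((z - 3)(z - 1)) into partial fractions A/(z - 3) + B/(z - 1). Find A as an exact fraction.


Step 1: Multiply both sides by (z - 3) and set z = 3
Step 2: A = 12 / (3 - 1)
Step 3: A = 12 / 2
Step 4: A = 6

6


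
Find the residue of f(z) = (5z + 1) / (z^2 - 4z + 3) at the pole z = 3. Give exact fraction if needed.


Step 1: Q(z) = z^2 - 4z + 3 = (z - 3)(z - 1)
Step 2: Q'(z) = 2z - 4
Step 3: Q'(3) = 2, P(3) = 16
Step 4: Res = P(3)/Q'(3) = 16/2 = 8

8


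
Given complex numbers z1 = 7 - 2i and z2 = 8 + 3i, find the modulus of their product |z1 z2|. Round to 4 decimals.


Step 1: |z1| = sqrt(7^2 + (-2)^2) = sqrt(53)
Step 2: |z2| = sqrt(8^2 + 3^2) = sqrt(73)
Step 3: |z1*z2| = |z1|*|z2| = sqrt(53) * sqrt(73) = sqrt(53 * 73) = sqrt(3869)
Step 4: = 62.2013

62.2013


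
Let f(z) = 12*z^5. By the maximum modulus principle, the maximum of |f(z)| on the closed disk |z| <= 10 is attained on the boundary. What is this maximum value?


Step 1: On |z| = 10, |f(z)| = 12 * |z|^5 = 12 * 10^5
Step 2: By maximum modulus principle, maximum is on boundary.
Step 3: Maximum = 12 * 100000 = 1200000

1200000


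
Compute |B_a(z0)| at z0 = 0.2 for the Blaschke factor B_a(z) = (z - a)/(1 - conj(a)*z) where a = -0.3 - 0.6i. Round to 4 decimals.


Step 1: Numerator z0 - a = 0.2 - (-0.3 - 0.6i) = 0.5 + 0.6i
Step 2: Denominator 1 - conj(a)*z0 = 1 - (-0.3 + 0.6i)*0.2 = 1.06 - 0.12i
Step 3: |z0 - a|^2 = 0.5^2 + 0.6^2 = 0.61; |1 - conj(a)*z0|^2 = 1.06^2 + (-0.12)^2 = 1.138
Step 4: |B_a(0.2)| = sqrt(0.61 / 1.138) = sqrt(0.536028)
Step 5: = 0.7321

0.7321


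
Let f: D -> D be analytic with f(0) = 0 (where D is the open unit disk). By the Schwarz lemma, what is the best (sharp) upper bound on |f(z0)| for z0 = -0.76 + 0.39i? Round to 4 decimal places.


Step 1: Schwarz lemma: if f: D -> D is analytic with f(0) = 0, then |f(z)| <= |z| for all z in D, and this is sharp (f(z) = z).
Step 2: |z0|^2 = (-0.76)^2 + 0.39^2 = 0.7297
Step 3: |z0| = sqrt(0.7297) = 0.854225
Step 4: Best bound = |z0| = 0.8542

0.8542


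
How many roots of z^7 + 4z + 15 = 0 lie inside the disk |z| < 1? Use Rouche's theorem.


Step 1: On |z| = 1 the three terms have sizes |z^7| = 1^7 = 1, |4z| = 4*1 = 4, |15| = 15
Step 2: The dominant term is g(z) = 15; let h(z) = z^7 + 4z so f = g + h
Step 3: On |z| = 1: |g| = 15 and |h| <= 1 + 4 = 5
Step 4: Since 15 > 5, |h| < |g| on |z| = 1, so by Rouche f has the same number of zeros as g inside |z| < 1
Step 5: g(z) = 15 is a nonzero constant with no zeros inside |z| < 1. Answer = 0

0


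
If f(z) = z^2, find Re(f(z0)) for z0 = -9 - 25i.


Step 1: z0 = -9 - 25i
Step 2: z0^2 = (-9)^2 - (-25)^2 + 450i
Step 3: real part = 81 - 625 = -544

-544


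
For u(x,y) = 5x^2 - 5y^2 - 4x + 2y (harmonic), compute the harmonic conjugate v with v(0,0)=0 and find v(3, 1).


Step 1: v_x = -u_y = 10y - 2
Step 2: v_y = u_x = 10x - 4
Step 3: v = 10xy - 2x - 4y + C
Step 4: v(0,0) = 0 => C = 0
Step 5: v(3, 1) = 20

20


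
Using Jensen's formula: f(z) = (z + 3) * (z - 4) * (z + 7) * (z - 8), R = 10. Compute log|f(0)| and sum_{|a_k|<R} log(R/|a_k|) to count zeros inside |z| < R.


Jensen's formula: (1/2pi)*integral log|f(Re^it)|dt = log|f(0)| + sum_{|a_k|<R} log(R/|a_k|)
Step 1: f(0) = 3 * (-4) * 7 * (-8) = 672
Step 2: log|f(0)| = log|-3| + log|4| + log|-7| + log|8| = 6.5103
Step 3: Zeros inside |z| < 10: -3, 4, -7, 8
Step 4: Jensen sum = log(10/3) + log(10/4) + log(10/7) + log(10/8) = 2.7001
Step 5: n(R) = number of terms in the Jensen sum = count of zeros inside |z| < 10 = 4

4


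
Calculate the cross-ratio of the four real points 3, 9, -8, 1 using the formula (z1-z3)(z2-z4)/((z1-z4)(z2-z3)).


Step 1: (z1-z3)(z2-z4) = 11 * 8 = 88
Step 2: (z1-z4)(z2-z3) = 2 * 17 = 34
Step 3: Cross-ratio = 88/34 = 44/17

44/17


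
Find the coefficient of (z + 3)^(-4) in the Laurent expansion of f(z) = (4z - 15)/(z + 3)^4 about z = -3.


Step 1: Write the numerator in powers of (z + 3): 4z - 15 = 4(z + 3) + (4*(-3) - 15) = 4(z + 3) - 27
Step 2: Divide by (z + 3)^4: f(z) = -27(z + 3)^(-4) + 4(z + 3)^(-3)
Step 3: This finite sum is the Laurent series of f about z = -3.
Step 4: Coefficient of (z + 3)^(-4) = 4*(-3) - 15 = -27

-27


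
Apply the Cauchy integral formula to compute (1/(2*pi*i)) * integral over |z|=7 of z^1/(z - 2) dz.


Step 1: f(z) = z^1, a = 2 is inside |z| = 7
Step 2: By Cauchy integral formula: (1/(2pi*i)) * integral = f(a)
Step 3: f(2) = 2^1 = 2

2


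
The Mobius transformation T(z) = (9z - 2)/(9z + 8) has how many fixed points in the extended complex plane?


Step 1: Fixed points satisfy T(z) = z
Step 2: 9z^2 - z + 2 = 0
Step 3: Discriminant = (-1)^2 - 4*9*2 = -71
Step 4: Number of fixed points = 2

2


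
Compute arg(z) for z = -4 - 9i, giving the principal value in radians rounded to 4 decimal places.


Step 1: z = -4 - 9i
Step 2: arg(z) = atan2(-9, -4)
Step 3: arg(z) = -1.989

-1.989


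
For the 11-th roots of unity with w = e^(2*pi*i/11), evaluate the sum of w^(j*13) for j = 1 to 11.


Step 1: The sum sum_{j=1}^{n} w^(k*j) equals n if n | k, else 0.
Step 2: Here n = 11, k = 13
Step 3: Does n divide k? 11 | 13 -> False
Step 4: Sum = 0

0


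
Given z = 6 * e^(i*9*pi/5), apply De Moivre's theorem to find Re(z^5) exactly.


Step 1: By De Moivre's theorem, z^5 = 6^5 * e^(i*5*9*pi/5) = 7776 * (cos(9*pi) + i*sin(9*pi))
Step 2: |z|^5 = 6^5 = 7776
Step 3: Reduce the angle mod 2*pi: 9*pi - 8*pi = pi
Step 4: cos(pi) = -1
Step 5: Re(z^5) = 7776 * (-1) = -7776

-7776


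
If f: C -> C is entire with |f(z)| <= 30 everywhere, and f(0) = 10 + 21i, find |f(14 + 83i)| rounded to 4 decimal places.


Step 1: By Liouville's theorem, a bounded entire function is constant.
Step 2: f(z) = f(0) = 10 + 21i for all z.
Step 3: |f(w)| = |10 + 21i| = sqrt(100 + 441)
Step 4: = 23.2594

23.2594


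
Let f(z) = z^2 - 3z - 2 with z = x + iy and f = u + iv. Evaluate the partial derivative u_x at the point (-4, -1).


Step 1: f(z) = (x+iy)^2 - 3(x+iy) - 2
Step 2: u = (x^2 - y^2) - 3x - 2
Step 3: u_x = 2x - 3
Step 4: At (-4, -1): u_x = -8 - 3 = -11

-11


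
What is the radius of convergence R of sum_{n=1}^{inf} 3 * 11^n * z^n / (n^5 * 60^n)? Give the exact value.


Step 1: General term a_n = 3 * 11^n / (n^5 * 60^n)
Step 2: By the root test, |a_n|^(1/n) = 3^(1/n) * 11 / (n^(5/n) * 60) -> 11/60 as n -> infinity (since 3^(1/n) -> 1 and n^(5/n) -> 1)
Step 3: R = 1/lim|a_n|^(1/n) = 60/11

60/11


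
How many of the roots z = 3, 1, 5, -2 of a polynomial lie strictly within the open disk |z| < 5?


Step 1: Check each root:
  z = 3: |3| = 3 < 5
  z = 1: |1| = 1 < 5
  z = 5: |5| = 5 >= 5
  z = -2: |-2| = 2 < 5
Step 2: Count = 3

3


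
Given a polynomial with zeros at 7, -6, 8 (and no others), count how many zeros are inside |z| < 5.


Step 1: Check each root:
  z = 7: |7| = 7 >= 5
  z = -6: |-6| = 6 >= 5
  z = 8: |8| = 8 >= 5
Step 2: Count = 0

0


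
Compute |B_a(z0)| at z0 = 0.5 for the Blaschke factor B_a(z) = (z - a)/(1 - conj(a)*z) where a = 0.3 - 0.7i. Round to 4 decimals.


Step 1: Numerator z0 - a = 0.5 - (0.3 - 0.7i) = 0.2 + 0.7i
Step 2: Denominator 1 - conj(a)*z0 = 1 - (0.3 + 0.7i)*0.5 = 0.85 - 0.35i
Step 3: |z0 - a|^2 = 0.2^2 + 0.7^2 = 0.53; |1 - conj(a)*z0|^2 = 0.85^2 + (-0.35)^2 = 0.845
Step 4: |B_a(0.5)| = sqrt(0.53 / 0.845) = sqrt(0.627219)
Step 5: = 0.792

0.792


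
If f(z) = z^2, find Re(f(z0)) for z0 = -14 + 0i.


Step 1: z0 = -14 + 0i
Step 2: z0^2 = (-14)^2 - 0^2 + 0i
Step 3: real part = 196 - 0 = 196

196


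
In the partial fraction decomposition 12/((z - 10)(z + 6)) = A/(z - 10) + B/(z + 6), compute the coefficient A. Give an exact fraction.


Step 1: Multiply both sides by (z - 10) and set z = 10
Step 2: A = 12 / (10 + 6)
Step 3: A = 12 / 16
Step 4: A = 3/4

3/4


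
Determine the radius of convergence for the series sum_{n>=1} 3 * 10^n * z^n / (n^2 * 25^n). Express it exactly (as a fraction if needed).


Step 1: General term a_n = 3 * 10^n / (n^2 * 25^n)
Step 2: By the root test, |a_n|^(1/n) = 3^(1/n) * 10 / (n^(2/n) * 25) -> 10/25 as n -> infinity (since 3^(1/n) -> 1 and n^(2/n) -> 1)
Step 3: R = 1/lim|a_n|^(1/n) = 25/10 = 5/2

5/2


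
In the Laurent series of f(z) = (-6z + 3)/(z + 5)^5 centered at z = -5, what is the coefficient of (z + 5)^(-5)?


Step 1: Write the numerator in powers of (z + 5): -6z + 3 = -6(z + 5) + (-6*(-5) + 3) = -6(z + 5) + 33
Step 2: Divide by (z + 5)^5: f(z) = 33(z + 5)^(-5) - 6(z + 5)^(-4)
Step 3: This finite sum is the Laurent series of f about z = -5.
Step 4: Coefficient of (z + 5)^(-5) = -6*(-5) + 3 = 33

33


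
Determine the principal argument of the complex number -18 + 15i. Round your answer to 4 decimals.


Step 1: z = -18 + 15i
Step 2: arg(z) = atan2(15, -18)
Step 3: arg(z) = 2.4469

2.4469


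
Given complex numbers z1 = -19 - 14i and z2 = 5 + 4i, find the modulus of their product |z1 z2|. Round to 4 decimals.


Step 1: |z1| = sqrt((-19)^2 + (-14)^2) = sqrt(557)
Step 2: |z2| = sqrt(5^2 + 4^2) = sqrt(41)
Step 3: |z1*z2| = |z1|*|z2| = sqrt(557) * sqrt(41) = sqrt(557 * 41) = sqrt(22837)
Step 4: = 151.1192

151.1192


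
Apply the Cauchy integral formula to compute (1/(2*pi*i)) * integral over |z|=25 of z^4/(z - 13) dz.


Step 1: f(z) = z^4, a = 13 is inside |z| = 25
Step 2: By Cauchy integral formula: (1/(2pi*i)) * integral = f(a)
Step 3: f(13) = 13^4 = 28561

28561


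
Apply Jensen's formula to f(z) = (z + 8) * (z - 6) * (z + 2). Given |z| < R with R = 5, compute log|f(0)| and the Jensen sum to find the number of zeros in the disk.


Jensen's formula: (1/2pi)*integral log|f(Re^it)|dt = log|f(0)| + sum_{|a_k|<R} log(R/|a_k|)
Step 1: f(0) = 8 * (-6) * 2 = -96
Step 2: log|f(0)| = log|-8| + log|6| + log|-2| = 4.5643
Step 3: Zeros inside |z| < 5: -2
Step 4: Jensen sum = log(5/2) = 0.9163
Step 5: n(R) = number of terms in the Jensen sum = count of zeros inside |z| < 5 = 1

1


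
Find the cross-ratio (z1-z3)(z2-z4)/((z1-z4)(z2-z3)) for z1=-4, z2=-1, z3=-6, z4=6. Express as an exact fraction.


Step 1: (z1-z3)(z2-z4) = 2 * (-7) = -14
Step 2: (z1-z4)(z2-z3) = (-10) * 5 = -50
Step 3: Cross-ratio = 14/50 = 7/25

7/25


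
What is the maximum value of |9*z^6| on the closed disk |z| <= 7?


Step 1: On |z| = 7, |f(z)| = 9 * |z|^6 = 9 * 7^6
Step 2: By maximum modulus principle, maximum is on boundary.
Step 3: Maximum = 9 * 117649 = 1058841

1058841


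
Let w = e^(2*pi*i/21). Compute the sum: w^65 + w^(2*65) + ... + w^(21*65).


Step 1: The sum sum_{j=1}^{n} w^(k*j) equals n if n | k, else 0.
Step 2: Here n = 21, k = 65
Step 3: Does n divide k? 21 | 65 -> False
Step 4: Sum = 0

0


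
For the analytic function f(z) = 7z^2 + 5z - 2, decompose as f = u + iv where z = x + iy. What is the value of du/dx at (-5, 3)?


Step 1: f(z) = 7(x+iy)^2 + 5(x+iy) - 2
Step 2: u = 7(x^2 - y^2) + 5x - 2
Step 3: u_x = 14x + 5
Step 4: At (-5, 3): u_x = -70 + 5 = -65

-65


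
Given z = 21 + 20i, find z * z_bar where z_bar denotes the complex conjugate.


Step 1: conj(z) = 21 - 20i
Step 2: z * conj(z) = 21^2 + 20^2
Step 3: = 441 + 400 = 841

841


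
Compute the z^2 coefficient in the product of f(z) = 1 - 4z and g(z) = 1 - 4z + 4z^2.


Step 1: z^2 term in f*g comes from: (1)*(4z^2) + (-4z)*(-4z) + (0)*(1)
Step 2: = 4 + 16 + 0
Step 3: = 20

20


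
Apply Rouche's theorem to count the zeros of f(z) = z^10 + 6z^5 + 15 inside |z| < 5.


Step 1: On |z| = 5 the three terms have sizes |z^10| = 5^10 = 9765625, |6z^5| = 6*5^5 = 18750, |15| = 15
Step 2: The dominant term is g(z) = z^10; let h(z) = 6z^5 + 15 so f = g + h
Step 3: On |z| = 5: |g| = 9765625 and |h| <= 18750 + 15 = 18765
Step 4: Since 9765625 > 18765, |h| < |g| on |z| = 5, so by Rouche f has the same number of zeros as g inside |z| < 5
Step 5: g(z) = z^10 has 10 zeros (all at the origin) inside |z| < 5. Answer = 10

10


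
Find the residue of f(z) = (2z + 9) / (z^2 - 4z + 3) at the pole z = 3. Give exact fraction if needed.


Step 1: Q(z) = z^2 - 4z + 3 = (z - 3)(z - 1)
Step 2: Q'(z) = 2z - 4
Step 3: Q'(3) = 2, P(3) = 15
Step 4: Res = P(3)/Q'(3) = 15/2 = 15/2

15/2


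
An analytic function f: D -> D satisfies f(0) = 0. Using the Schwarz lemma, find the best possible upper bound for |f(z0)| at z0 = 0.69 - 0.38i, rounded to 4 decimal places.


Step 1: Schwarz lemma: if f: D -> D is analytic with f(0) = 0, then |f(z)| <= |z| for all z in D, and this is sharp (f(z) = z).
Step 2: |z0|^2 = 0.69^2 + (-0.38)^2 = 0.6205
Step 3: |z0| = sqrt(0.6205) = 0.787718
Step 4: Best bound = |z0| = 0.7877

0.7877


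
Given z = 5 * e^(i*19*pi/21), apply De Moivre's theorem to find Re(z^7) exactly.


Step 1: By De Moivre's theorem, z^7 = 5^7 * e^(i*7*19*pi/21) = 78125 * (cos(19*pi/3) + i*sin(19*pi/3))
Step 2: |z|^7 = 5^7 = 78125
Step 3: Reduce the angle mod 2*pi: 19*pi/3 - 6*pi = pi/3
Step 4: cos(pi/3) = 1/2
Step 5: Re(z^7) = 78125 * 1/2 = 78125/2

78125/2


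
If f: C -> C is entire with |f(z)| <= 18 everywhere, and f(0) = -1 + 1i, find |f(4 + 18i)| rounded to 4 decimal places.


Step 1: By Liouville's theorem, a bounded entire function is constant.
Step 2: f(z) = f(0) = -1 + 1i for all z.
Step 3: |f(w)| = |-1 + 1i| = sqrt(1 + 1)
Step 4: = 1.4142

1.4142


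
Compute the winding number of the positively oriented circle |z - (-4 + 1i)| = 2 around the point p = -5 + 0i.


Step 1: Center c = (-4, 1), radius = 2
Step 2: |p - c|^2 = (-1)^2 + (-1)^2 = 2
Step 3: r^2 = 4
Step 4: |p-c| < r so winding number = 1

1


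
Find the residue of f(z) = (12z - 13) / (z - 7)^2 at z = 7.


Step 1: Pole of order 2 at z = 7
Step 2: Res = lim d/dz [(z - 7)^2 * f(z)] as z -> 7
Step 3: (z - 7)^2 * f(z) = 12z - 13
Step 4: d/dz[12z - 13] = 12

12


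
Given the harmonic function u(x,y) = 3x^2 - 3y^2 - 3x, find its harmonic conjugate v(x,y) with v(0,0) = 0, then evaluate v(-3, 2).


Step 1: v_x = -u_y = 6y + 0
Step 2: v_y = u_x = 6x - 3
Step 3: v = 6xy - 3y + C
Step 4: v(0,0) = 0 => C = 0
Step 5: v(-3, 2) = -42

-42


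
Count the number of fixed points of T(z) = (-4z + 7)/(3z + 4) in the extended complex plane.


Step 1: Fixed points satisfy T(z) = z
Step 2: 3z^2 + 8z - 7 = 0
Step 3: Discriminant = 8^2 - 4*3*(-7) = 148
Step 4: Number of fixed points = 2

2


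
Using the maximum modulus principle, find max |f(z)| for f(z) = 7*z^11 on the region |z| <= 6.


Step 1: On |z| = 6, |f(z)| = 7 * |z|^11 = 7 * 6^11
Step 2: By maximum modulus principle, maximum is on boundary.
Step 3: Maximum = 7 * 362797056 = 2539579392

2539579392


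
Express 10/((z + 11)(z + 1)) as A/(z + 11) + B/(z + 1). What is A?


Step 1: Multiply both sides by (z + 11) and set z = -11
Step 2: A = 10 / (-11 + 1)
Step 3: A = 10 / (-10)
Step 4: A = -1

-1


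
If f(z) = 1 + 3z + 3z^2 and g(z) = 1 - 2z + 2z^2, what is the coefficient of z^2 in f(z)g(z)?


Step 1: z^2 term in f*g comes from: (1)*(2z^2) + (3z)*(-2z) + (3z^2)*(1)
Step 2: = 2 - 6 + 3
Step 3: = -1

-1


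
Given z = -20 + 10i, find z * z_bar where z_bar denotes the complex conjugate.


Step 1: conj(z) = -20 - 10i
Step 2: z * conj(z) = (-20)^2 + 10^2
Step 3: = 400 + 100 = 500

500


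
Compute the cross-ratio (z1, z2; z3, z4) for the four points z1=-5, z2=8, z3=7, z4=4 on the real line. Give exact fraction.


Step 1: (z1-z3)(z2-z4) = (-12) * 4 = -48
Step 2: (z1-z4)(z2-z3) = (-9) * 1 = -9
Step 3: Cross-ratio = 48/9 = 16/3

16/3


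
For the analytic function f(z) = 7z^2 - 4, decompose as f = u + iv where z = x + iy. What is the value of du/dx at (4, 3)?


Step 1: f(z) = 7(x+iy)^2 - 4
Step 2: u = 7(x^2 - y^2) - 4
Step 3: u_x = 14x + 0
Step 4: At (4, 3): u_x = 56 + 0 = 56

56


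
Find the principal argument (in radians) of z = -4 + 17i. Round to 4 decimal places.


Step 1: z = -4 + 17i
Step 2: arg(z) = atan2(17, -4)
Step 3: arg(z) = 1.8019

1.8019


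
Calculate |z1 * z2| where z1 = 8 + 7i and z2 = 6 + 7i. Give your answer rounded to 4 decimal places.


Step 1: |z1| = sqrt(8^2 + 7^2) = sqrt(113)
Step 2: |z2| = sqrt(6^2 + 7^2) = sqrt(85)
Step 3: |z1*z2| = |z1|*|z2| = sqrt(113) * sqrt(85) = sqrt(113 * 85) = sqrt(9605)
Step 4: = 98.0051

98.0051


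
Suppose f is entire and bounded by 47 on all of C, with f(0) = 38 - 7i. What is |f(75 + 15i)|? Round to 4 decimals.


Step 1: By Liouville's theorem, a bounded entire function is constant.
Step 2: f(z) = f(0) = 38 - 7i for all z.
Step 3: |f(w)| = |38 - 7i| = sqrt(1444 + 49)
Step 4: = 38.6394

38.6394


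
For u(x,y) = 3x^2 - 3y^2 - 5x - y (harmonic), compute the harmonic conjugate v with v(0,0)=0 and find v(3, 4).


Step 1: v_x = -u_y = 6y + 1
Step 2: v_y = u_x = 6x - 5
Step 3: v = 6xy + x - 5y + C
Step 4: v(0,0) = 0 => C = 0
Step 5: v(3, 4) = 55

55


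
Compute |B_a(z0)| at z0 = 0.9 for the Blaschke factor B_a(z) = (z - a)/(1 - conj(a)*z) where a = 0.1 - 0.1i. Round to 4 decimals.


Step 1: Numerator z0 - a = 0.9 - (0.1 - 0.1i) = 0.8 + 0.1i
Step 2: Denominator 1 - conj(a)*z0 = 1 - (0.1 + 0.1i)*0.9 = 0.91 - 0.09i
Step 3: |z0 - a|^2 = 0.8^2 + 0.1^2 = 0.65; |1 - conj(a)*z0|^2 = 0.91^2 + (-0.09)^2 = 0.8362
Step 4: |B_a(0.9)| = sqrt(0.65 / 0.8362) = sqrt(0.777326)
Step 5: = 0.8817

0.8817


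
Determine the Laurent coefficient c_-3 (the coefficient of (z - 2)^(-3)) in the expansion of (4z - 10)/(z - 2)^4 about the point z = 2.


Step 1: Write the numerator in powers of (z - 2): 4z - 10 = 4(z - 2) + (4*2 - 10) = 4(z - 2) - 2
Step 2: Divide by (z - 2)^4: f(z) = -2(z - 2)^(-4) + 4(z - 2)^(-3)
Step 3: This finite sum is the Laurent series of f about z = 2.
Step 4: Coefficient of (z - 2)^(-3) = coefficient of (z - 2) in the re-centred numerator = 4

4


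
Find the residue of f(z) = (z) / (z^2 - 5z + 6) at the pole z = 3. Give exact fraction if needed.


Step 1: Q(z) = z^2 - 5z + 6 = (z - 3)(z - 2)
Step 2: Q'(z) = 2z - 5
Step 3: Q'(3) = 1, P(3) = 3
Step 4: Res = P(3)/Q'(3) = 3/1 = 3

3


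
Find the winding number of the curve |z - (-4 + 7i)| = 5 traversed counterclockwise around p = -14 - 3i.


Step 1: Center c = (-4, 7), radius = 5
Step 2: |p - c|^2 = (-10)^2 + (-10)^2 = 200
Step 3: r^2 = 25
Step 4: |p-c| > r so winding number = 0

0


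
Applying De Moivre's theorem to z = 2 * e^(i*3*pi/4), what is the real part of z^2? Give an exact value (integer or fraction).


Step 1: By De Moivre's theorem, z^2 = 2^2 * e^(i*2*3*pi/4) = 4 * (cos(3*pi/2) + i*sin(3*pi/2))
Step 2: |z|^2 = 2^2 = 4
Step 3: The angle 3*pi/2 already lies in [0, 2*pi)
Step 4: cos(3*pi/2) = 0
Step 5: Re(z^2) = 4 * 0 = 0

0


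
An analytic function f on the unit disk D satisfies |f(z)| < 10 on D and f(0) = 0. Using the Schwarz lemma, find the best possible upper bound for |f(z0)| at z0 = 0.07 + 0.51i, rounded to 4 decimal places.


Step 1: g = f/10 maps D -> D with g(0) = 0, so by the Schwarz lemma |g(z)| <= |z|, i.e. |f(z)| <= 10|z|; this is sharp (f(z) = 10z).
Step 2: |z0|^2 = 0.07^2 + 0.51^2 = 0.265
Step 3: |z0| = sqrt(0.265) = 0.514782
Step 4: Best bound = 10 * |z0| = 10 * 0.514782 = 5.1478

5.1478


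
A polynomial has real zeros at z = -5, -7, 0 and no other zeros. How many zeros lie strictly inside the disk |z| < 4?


Step 1: Check each root:
  z = -5: |-5| = 5 >= 4
  z = -7: |-7| = 7 >= 4
  z = 0: |0| = 0 < 4
Step 2: Count = 1

1


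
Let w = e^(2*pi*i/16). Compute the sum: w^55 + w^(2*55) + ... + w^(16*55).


Step 1: The sum sum_{j=1}^{n} w^(k*j) equals n if n | k, else 0.
Step 2: Here n = 16, k = 55
Step 3: Does n divide k? 16 | 55 -> False
Step 4: Sum = 0

0


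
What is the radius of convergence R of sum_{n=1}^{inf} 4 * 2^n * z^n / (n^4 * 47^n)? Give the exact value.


Step 1: General term a_n = 4 * 2^n / (n^4 * 47^n)
Step 2: By the root test, |a_n|^(1/n) = 4^(1/n) * 2 / (n^(4/n) * 47) -> 2/47 as n -> infinity (since 4^(1/n) -> 1 and n^(4/n) -> 1)
Step 3: R = 1/lim|a_n|^(1/n) = 47/2

47/2


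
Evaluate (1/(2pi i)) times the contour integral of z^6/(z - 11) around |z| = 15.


Step 1: f(z) = z^6, a = 11 is inside |z| = 15
Step 2: By Cauchy integral formula: (1/(2pi*i)) * integral = f(a)
Step 3: f(11) = 11^6 = 1771561

1771561


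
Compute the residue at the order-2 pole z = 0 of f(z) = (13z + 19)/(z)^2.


Step 1: Pole of order 2 at z = 0
Step 2: Res = lim d/dz [(z)^2 * f(z)] as z -> 0
Step 3: (z)^2 * f(z) = 13z + 19
Step 4: d/dz[13z + 19] = 13

13


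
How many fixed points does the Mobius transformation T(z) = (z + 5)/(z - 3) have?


Step 1: Fixed points satisfy T(z) = z
Step 2: z^2 - 4z - 5 = 0
Step 3: Discriminant = (-4)^2 - 4*1*(-5) = 36
Step 4: Number of fixed points = 2

2


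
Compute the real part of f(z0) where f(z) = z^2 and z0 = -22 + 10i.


Step 1: z0 = -22 + 10i
Step 2: z0^2 = (-22)^2 - 10^2 - 440i
Step 3: real part = 484 - 100 = 384

384


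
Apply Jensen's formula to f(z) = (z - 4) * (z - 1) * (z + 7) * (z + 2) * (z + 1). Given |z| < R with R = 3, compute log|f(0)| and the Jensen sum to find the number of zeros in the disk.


Jensen's formula: (1/2pi)*integral log|f(Re^it)|dt = log|f(0)| + sum_{|a_k|<R} log(R/|a_k|)
Step 1: f(0) = (-4) * (-1) * 7 * 2 * 1 = 56
Step 2: log|f(0)| = log|4| + log|1| + log|-7| + log|-2| + log|-1| = 4.0254
Step 3: Zeros inside |z| < 3: 1, -2, -1
Step 4: Jensen sum = log(3/1) + log(3/2) + log(3/1) = 2.6027
Step 5: n(R) = number of terms in the Jensen sum = count of zeros inside |z| < 3 = 3

3


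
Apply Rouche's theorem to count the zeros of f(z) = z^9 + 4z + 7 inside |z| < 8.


Step 1: On |z| = 8 the three terms have sizes |z^9| = 8^9 = 134217728, |4z| = 4*8 = 32, |7| = 7
Step 2: The dominant term is g(z) = z^9; let h(z) = 4z + 7 so f = g + h
Step 3: On |z| = 8: |g| = 134217728 and |h| <= 32 + 7 = 39
Step 4: Since 134217728 > 39, |h| < |g| on |z| = 8, so by Rouche f has the same number of zeros as g inside |z| < 8
Step 5: g(z) = z^9 has 9 zeros (all at the origin) inside |z| < 8. Answer = 9

9


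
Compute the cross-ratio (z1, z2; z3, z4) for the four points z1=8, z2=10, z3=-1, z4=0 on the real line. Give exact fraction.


Step 1: (z1-z3)(z2-z4) = 9 * 10 = 90
Step 2: (z1-z4)(z2-z3) = 8 * 11 = 88
Step 3: Cross-ratio = 90/88 = 45/44

45/44


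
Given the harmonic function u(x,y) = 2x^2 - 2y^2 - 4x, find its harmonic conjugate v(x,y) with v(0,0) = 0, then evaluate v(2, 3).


Step 1: v_x = -u_y = 4y + 0
Step 2: v_y = u_x = 4x - 4
Step 3: v = 4xy - 4y + C
Step 4: v(0,0) = 0 => C = 0
Step 5: v(2, 3) = 12

12


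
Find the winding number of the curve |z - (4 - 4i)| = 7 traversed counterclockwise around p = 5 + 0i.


Step 1: Center c = (4, -4), radius = 7
Step 2: |p - c|^2 = 1^2 + 4^2 = 17
Step 3: r^2 = 49
Step 4: |p-c| < r so winding number = 1

1


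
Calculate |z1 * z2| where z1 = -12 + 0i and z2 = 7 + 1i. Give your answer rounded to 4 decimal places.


Step 1: |z1| = sqrt((-12)^2 + 0^2) = sqrt(144)
Step 2: |z2| = sqrt(7^2 + 1^2) = sqrt(50)
Step 3: |z1*z2| = |z1|*|z2| = sqrt(144) * sqrt(50) = sqrt(144 * 50) = sqrt(7200)
Step 4: = 84.8528

84.8528


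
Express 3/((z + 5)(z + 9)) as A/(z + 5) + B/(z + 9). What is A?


Step 1: Multiply both sides by (z + 5) and set z = -5
Step 2: A = 3 / (-5 + 9)
Step 3: A = 3 / 4
Step 4: A = 3/4

3/4


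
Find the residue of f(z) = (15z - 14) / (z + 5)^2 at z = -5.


Step 1: Pole of order 2 at z = -5
Step 2: Res = lim d/dz [(z + 5)^2 * f(z)] as z -> -5
Step 3: (z + 5)^2 * f(z) = 15z - 14
Step 4: d/dz[15z - 14] = 15

15


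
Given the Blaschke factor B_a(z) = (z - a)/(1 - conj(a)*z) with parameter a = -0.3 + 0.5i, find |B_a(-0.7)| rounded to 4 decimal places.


Step 1: Numerator z0 - a = -0.7 - (-0.3 + 0.5i) = -0.4 - 0.5i
Step 2: Denominator 1 - conj(a)*z0 = 1 - (-0.3 - 0.5i)*(-0.7) = 0.79 - 0.35i
Step 3: |z0 - a|^2 = (-0.4)^2 + (-0.5)^2 = 0.41; |1 - conj(a)*z0|^2 = 0.79^2 + (-0.35)^2 = 0.7466
Step 4: |B_a(-0.7)| = sqrt(0.41 / 0.7466) = sqrt(0.549156)
Step 5: = 0.7411

0.7411


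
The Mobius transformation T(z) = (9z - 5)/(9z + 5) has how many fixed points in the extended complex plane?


Step 1: Fixed points satisfy T(z) = z
Step 2: 9z^2 - 4z + 5 = 0
Step 3: Discriminant = (-4)^2 - 4*9*5 = -164
Step 4: Number of fixed points = 2

2


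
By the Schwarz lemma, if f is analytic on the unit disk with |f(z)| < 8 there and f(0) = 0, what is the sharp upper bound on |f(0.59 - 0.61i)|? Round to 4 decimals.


Step 1: g = f/8 maps D -> D with g(0) = 0, so by the Schwarz lemma |g(z)| <= |z|, i.e. |f(z)| <= 8|z|; this is sharp (f(z) = 8z).
Step 2: |z0|^2 = 0.59^2 + (-0.61)^2 = 0.7202
Step 3: |z0| = sqrt(0.7202) = 0.848646
Step 4: Best bound = 8 * |z0| = 8 * 0.848646 = 6.7892

6.7892


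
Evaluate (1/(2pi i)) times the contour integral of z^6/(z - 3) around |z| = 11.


Step 1: f(z) = z^6, a = 3 is inside |z| = 11
Step 2: By Cauchy integral formula: (1/(2pi*i)) * integral = f(a)
Step 3: f(3) = 3^6 = 729

729


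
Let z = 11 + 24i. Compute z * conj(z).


Step 1: conj(z) = 11 - 24i
Step 2: z * conj(z) = 11^2 + 24^2
Step 3: = 121 + 576 = 697

697


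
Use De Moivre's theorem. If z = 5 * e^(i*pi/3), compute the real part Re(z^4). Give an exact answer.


Step 1: By De Moivre's theorem, z^4 = 5^4 * e^(i*4*pi/3) = 625 * (cos(4*pi/3) + i*sin(4*pi/3))
Step 2: |z|^4 = 5^4 = 625
Step 3: The angle 4*pi/3 already lies in [0, 2*pi)
Step 4: cos(4*pi/3) = -1/2
Step 5: Re(z^4) = 625 * (-1/2) = -625/2

-625/2


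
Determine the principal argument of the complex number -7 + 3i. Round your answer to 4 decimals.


Step 1: z = -7 + 3i
Step 2: arg(z) = atan2(3, -7)
Step 3: arg(z) = 2.7367

2.7367


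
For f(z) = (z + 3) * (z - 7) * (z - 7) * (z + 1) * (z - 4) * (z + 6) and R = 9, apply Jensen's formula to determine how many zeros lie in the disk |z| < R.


Jensen's formula: (1/2pi)*integral log|f(Re^it)|dt = log|f(0)| + sum_{|a_k|<R} log(R/|a_k|)
Step 1: f(0) = 3 * (-7) * (-7) * 1 * (-4) * 6 = -3528
Step 2: log|f(0)| = log|-3| + log|7| + log|7| + log|-1| + log|4| + log|-6| = 8.1685
Step 3: Zeros inside |z| < 9: -3, 7, 7, -1, 4, -6
Step 4: Jensen sum = log(9/3) + log(9/7) + log(9/7) + log(9/1) + log(9/4) + log(9/6) = 5.0149
Step 5: n(R) = number of terms in the Jensen sum = count of zeros inside |z| < 9 = 6

6


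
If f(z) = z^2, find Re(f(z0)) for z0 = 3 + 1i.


Step 1: z0 = 3 + 1i
Step 2: z0^2 = 3^2 - 1^2 + 6i
Step 3: real part = 9 - 1 = 8

8


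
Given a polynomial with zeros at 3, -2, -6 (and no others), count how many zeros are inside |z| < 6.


Step 1: Check each root:
  z = 3: |3| = 3 < 6
  z = -2: |-2| = 2 < 6
  z = -6: |-6| = 6 >= 6
Step 2: Count = 2

2


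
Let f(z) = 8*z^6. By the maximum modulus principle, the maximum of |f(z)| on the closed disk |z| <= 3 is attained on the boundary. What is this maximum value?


Step 1: On |z| = 3, |f(z)| = 8 * |z|^6 = 8 * 3^6
Step 2: By maximum modulus principle, maximum is on boundary.
Step 3: Maximum = 8 * 729 = 5832

5832


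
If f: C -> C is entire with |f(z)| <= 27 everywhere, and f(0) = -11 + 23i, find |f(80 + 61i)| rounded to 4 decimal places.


Step 1: By Liouville's theorem, a bounded entire function is constant.
Step 2: f(z) = f(0) = -11 + 23i for all z.
Step 3: |f(w)| = |-11 + 23i| = sqrt(121 + 529)
Step 4: = 25.4951

25.4951


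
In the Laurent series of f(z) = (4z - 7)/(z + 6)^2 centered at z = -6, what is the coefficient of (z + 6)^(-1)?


Step 1: Write the numerator in powers of (z + 6): 4z - 7 = 4(z + 6) + (4*(-6) - 7) = 4(z + 6) - 31
Step 2: Divide by (z + 6)^2: f(z) = -31(z + 6)^(-2) + 4(z + 6)^(-1)
Step 3: This finite sum is the Laurent series of f about z = -6.
Step 4: Coefficient of (z + 6)^(-1) = coefficient of (z + 6) in the re-centred numerator = 4

4


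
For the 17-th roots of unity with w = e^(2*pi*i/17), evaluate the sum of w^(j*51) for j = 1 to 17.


Step 1: The sum sum_{j=1}^{n} w^(k*j) equals n if n | k, else 0.
Step 2: Here n = 17, k = 51
Step 3: Does n divide k? 17 | 51 -> True
Step 4: Sum = 17

17


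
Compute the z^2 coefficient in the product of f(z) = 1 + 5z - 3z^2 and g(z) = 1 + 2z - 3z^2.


Step 1: z^2 term in f*g comes from: (1)*(-3z^2) + (5z)*(2z) + (-3z^2)*(1)
Step 2: = -3 + 10 - 3
Step 3: = 4

4


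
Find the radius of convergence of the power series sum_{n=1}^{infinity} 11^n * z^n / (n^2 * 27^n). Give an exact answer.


Step 1: General term a_n = 11^n / (n^2 * 27^n)
Step 2: By the root test, |a_n|^(1/n) = 11 / (n^(2/n) * 27) -> 11/27 as n -> infinity (since n^(2/n) -> 1)
Step 3: R = 1/lim|a_n|^(1/n) = 27/11

27/11


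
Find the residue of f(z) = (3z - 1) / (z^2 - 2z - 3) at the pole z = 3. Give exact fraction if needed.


Step 1: Q(z) = z^2 - 2z - 3 = (z - 3)(z + 1)
Step 2: Q'(z) = 2z - 2
Step 3: Q'(3) = 4, P(3) = 8
Step 4: Res = P(3)/Q'(3) = 8/4 = 2

2


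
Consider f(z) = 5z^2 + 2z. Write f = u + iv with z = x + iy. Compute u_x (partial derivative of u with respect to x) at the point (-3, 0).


Step 1: f(z) = 5(x+iy)^2 + 2(x+iy) + 0
Step 2: u = 5(x^2 - y^2) + 2x + 0
Step 3: u_x = 10x + 2
Step 4: At (-3, 0): u_x = -30 + 2 = -28

-28


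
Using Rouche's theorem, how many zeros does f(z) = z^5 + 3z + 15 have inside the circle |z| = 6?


Step 1: On |z| = 6 the three terms have sizes |z^5| = 6^5 = 7776, |3z| = 3*6 = 18, |15| = 15
Step 2: The dominant term is g(z) = z^5; let h(z) = 3z + 15 so f = g + h
Step 3: On |z| = 6: |g| = 7776 and |h| <= 18 + 15 = 33
Step 4: Since 7776 > 33, |h| < |g| on |z| = 6, so by Rouche f has the same number of zeros as g inside |z| < 6
Step 5: g(z) = z^5 has 5 zeros (all at the origin) inside |z| < 6. Answer = 5

5


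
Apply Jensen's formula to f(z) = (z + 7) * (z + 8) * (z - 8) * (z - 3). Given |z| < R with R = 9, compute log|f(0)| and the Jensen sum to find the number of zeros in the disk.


Jensen's formula: (1/2pi)*integral log|f(Re^it)|dt = log|f(0)| + sum_{|a_k|<R} log(R/|a_k|)
Step 1: f(0) = 7 * 8 * (-8) * (-3) = 1344
Step 2: log|f(0)| = log|-7| + log|-8| + log|8| + log|3| = 7.2034
Step 3: Zeros inside |z| < 9: -7, -8, 8, 3
Step 4: Jensen sum = log(9/7) + log(9/8) + log(9/8) + log(9/3) = 1.5855
Step 5: n(R) = number of terms in the Jensen sum = count of zeros inside |z| < 9 = 4

4


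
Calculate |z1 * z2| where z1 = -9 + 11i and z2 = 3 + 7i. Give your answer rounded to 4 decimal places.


Step 1: |z1| = sqrt((-9)^2 + 11^2) = sqrt(202)
Step 2: |z2| = sqrt(3^2 + 7^2) = sqrt(58)
Step 3: |z1*z2| = |z1|*|z2| = sqrt(202) * sqrt(58) = sqrt(202 * 58) = sqrt(11716)
Step 4: = 108.2405

108.2405


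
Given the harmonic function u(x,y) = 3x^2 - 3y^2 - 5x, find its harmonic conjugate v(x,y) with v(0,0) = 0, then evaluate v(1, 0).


Step 1: v_x = -u_y = 6y + 0
Step 2: v_y = u_x = 6x - 5
Step 3: v = 6xy - 5y + C
Step 4: v(0,0) = 0 => C = 0
Step 5: v(1, 0) = 0

0


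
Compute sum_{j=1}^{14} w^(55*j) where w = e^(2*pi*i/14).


Step 1: The sum sum_{j=1}^{n} w^(k*j) equals n if n | k, else 0.
Step 2: Here n = 14, k = 55
Step 3: Does n divide k? 14 | 55 -> False
Step 4: Sum = 0

0


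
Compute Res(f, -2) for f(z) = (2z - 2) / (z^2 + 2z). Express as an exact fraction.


Step 1: Q(z) = z^2 + 2z = (z + 2)(z)
Step 2: Q'(z) = 2z + 2
Step 3: Q'(-2) = -2, P(-2) = -6
Step 4: Res = P(-2)/Q'(-2) = -6/(-2) = 3

3


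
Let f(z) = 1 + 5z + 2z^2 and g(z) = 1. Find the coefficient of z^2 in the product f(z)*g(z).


Step 1: z^2 term in f*g comes from: (1)*(0) + (5z)*(0) + (2z^2)*(1)
Step 2: = 0 + 0 + 2
Step 3: = 2

2


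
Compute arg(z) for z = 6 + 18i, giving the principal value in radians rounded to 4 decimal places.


Step 1: z = 6 + 18i
Step 2: arg(z) = atan2(18, 6)
Step 3: arg(z) = 1.249

1.249


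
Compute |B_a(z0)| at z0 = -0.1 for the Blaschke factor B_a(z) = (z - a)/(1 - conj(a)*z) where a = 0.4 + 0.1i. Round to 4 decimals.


Step 1: Numerator z0 - a = -0.1 - (0.4 + 0.1i) = -0.5 - 0.1i
Step 2: Denominator 1 - conj(a)*z0 = 1 - (0.4 - 0.1i)*(-0.1) = 1.04 - 0.01i
Step 3: |z0 - a|^2 = (-0.5)^2 + (-0.1)^2 = 0.26; |1 - conj(a)*z0|^2 = 1.04^2 + (-0.01)^2 = 1.0817
Step 4: |B_a(-0.1)| = sqrt(0.26 / 1.0817) = sqrt(0.240362)
Step 5: = 0.4903

0.4903


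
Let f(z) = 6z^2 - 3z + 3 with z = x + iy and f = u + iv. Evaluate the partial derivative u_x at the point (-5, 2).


Step 1: f(z) = 6(x+iy)^2 - 3(x+iy) + 3
Step 2: u = 6(x^2 - y^2) - 3x + 3
Step 3: u_x = 12x - 3
Step 4: At (-5, 2): u_x = -60 - 3 = -63

-63


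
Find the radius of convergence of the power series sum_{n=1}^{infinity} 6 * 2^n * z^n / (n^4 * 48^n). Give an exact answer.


Step 1: General term a_n = 6 * 2^n / (n^4 * 48^n)
Step 2: By the root test, |a_n|^(1/n) = 6^(1/n) * 2 / (n^(4/n) * 48) -> 2/48 as n -> infinity (since 6^(1/n) -> 1 and n^(4/n) -> 1)
Step 3: R = 1/lim|a_n|^(1/n) = 48/2 = 24

24


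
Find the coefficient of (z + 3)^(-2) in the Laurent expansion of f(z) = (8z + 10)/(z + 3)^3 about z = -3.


Step 1: Write the numerator in powers of (z + 3): 8z + 10 = 8(z + 3) + (8*(-3) + 10) = 8(z + 3) - 14
Step 2: Divide by (z + 3)^3: f(z) = -14(z + 3)^(-3) + 8(z + 3)^(-2)
Step 3: This finite sum is the Laurent series of f about z = -3.
Step 4: Coefficient of (z + 3)^(-2) = coefficient of (z + 3) in the re-centred numerator = 8

8


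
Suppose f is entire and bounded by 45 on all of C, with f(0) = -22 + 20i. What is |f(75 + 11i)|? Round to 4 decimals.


Step 1: By Liouville's theorem, a bounded entire function is constant.
Step 2: f(z) = f(0) = -22 + 20i for all z.
Step 3: |f(w)| = |-22 + 20i| = sqrt(484 + 400)
Step 4: = 29.7321

29.7321


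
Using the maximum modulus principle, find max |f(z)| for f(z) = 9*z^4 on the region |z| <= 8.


Step 1: On |z| = 8, |f(z)| = 9 * |z|^4 = 9 * 8^4
Step 2: By maximum modulus principle, maximum is on boundary.
Step 3: Maximum = 9 * 4096 = 36864

36864


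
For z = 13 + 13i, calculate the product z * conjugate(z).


Step 1: conj(z) = 13 - 13i
Step 2: z * conj(z) = 13^2 + 13^2
Step 3: = 169 + 169 = 338

338


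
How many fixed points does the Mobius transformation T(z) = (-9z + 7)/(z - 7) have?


Step 1: Fixed points satisfy T(z) = z
Step 2: z^2 + 2z - 7 = 0
Step 3: Discriminant = 2^2 - 4*1*(-7) = 32
Step 4: Number of fixed points = 2

2


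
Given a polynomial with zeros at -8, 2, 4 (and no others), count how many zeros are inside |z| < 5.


Step 1: Check each root:
  z = -8: |-8| = 8 >= 5
  z = 2: |2| = 2 < 5
  z = 4: |4| = 4 < 5
Step 2: Count = 2

2


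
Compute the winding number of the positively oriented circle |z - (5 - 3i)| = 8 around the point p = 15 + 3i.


Step 1: Center c = (5, -3), radius = 8
Step 2: |p - c|^2 = 10^2 + 6^2 = 136
Step 3: r^2 = 64
Step 4: |p-c| > r so winding number = 0

0


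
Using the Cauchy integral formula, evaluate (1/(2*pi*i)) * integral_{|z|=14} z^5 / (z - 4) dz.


Step 1: f(z) = z^5, a = 4 is inside |z| = 14
Step 2: By Cauchy integral formula: (1/(2pi*i)) * integral = f(a)
Step 3: f(4) = 4^5 = 1024

1024


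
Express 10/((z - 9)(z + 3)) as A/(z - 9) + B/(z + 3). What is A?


Step 1: Multiply both sides by (z - 9) and set z = 9
Step 2: A = 10 / (9 + 3)
Step 3: A = 10 / 12
Step 4: A = 5/6

5/6


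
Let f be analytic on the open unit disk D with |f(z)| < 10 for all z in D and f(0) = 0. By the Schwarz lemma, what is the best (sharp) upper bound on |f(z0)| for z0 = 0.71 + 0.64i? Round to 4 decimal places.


Step 1: g = f/10 maps D -> D with g(0) = 0, so by the Schwarz lemma |g(z)| <= |z|, i.e. |f(z)| <= 10|z|; this is sharp (f(z) = 10z).
Step 2: |z0|^2 = 0.71^2 + 0.64^2 = 0.9137
Step 3: |z0| = sqrt(0.9137) = 0.955877
Step 4: Best bound = 10 * |z0| = 10 * 0.955877 = 9.5588

9.5588


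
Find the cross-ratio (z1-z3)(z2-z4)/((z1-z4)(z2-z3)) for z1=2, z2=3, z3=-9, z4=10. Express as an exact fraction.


Step 1: (z1-z3)(z2-z4) = 11 * (-7) = -77
Step 2: (z1-z4)(z2-z3) = (-8) * 12 = -96
Step 3: Cross-ratio = 77/96 = 77/96

77/96


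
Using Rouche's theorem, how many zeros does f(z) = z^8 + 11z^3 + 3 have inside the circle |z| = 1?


Step 1: On |z| = 1 the three terms have sizes |z^8| = 1^8 = 1, |11z^3| = 11*1^3 = 11, |3| = 3
Step 2: The dominant term is g(z) = 11z^3; let h(z) = z^8 + 3 so f = g + h
Step 3: On |z| = 1: |g| = 11 and |h| <= 1 + 3 = 4
Step 4: Since 11 > 4, |h| < |g| on |z| = 1, so by Rouche f has the same number of zeros as g inside |z| < 1
Step 5: g(z) = 11z^3 has 3 zeros (at the origin, multiplicity 3) inside |z| < 1. Answer = 3

3
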